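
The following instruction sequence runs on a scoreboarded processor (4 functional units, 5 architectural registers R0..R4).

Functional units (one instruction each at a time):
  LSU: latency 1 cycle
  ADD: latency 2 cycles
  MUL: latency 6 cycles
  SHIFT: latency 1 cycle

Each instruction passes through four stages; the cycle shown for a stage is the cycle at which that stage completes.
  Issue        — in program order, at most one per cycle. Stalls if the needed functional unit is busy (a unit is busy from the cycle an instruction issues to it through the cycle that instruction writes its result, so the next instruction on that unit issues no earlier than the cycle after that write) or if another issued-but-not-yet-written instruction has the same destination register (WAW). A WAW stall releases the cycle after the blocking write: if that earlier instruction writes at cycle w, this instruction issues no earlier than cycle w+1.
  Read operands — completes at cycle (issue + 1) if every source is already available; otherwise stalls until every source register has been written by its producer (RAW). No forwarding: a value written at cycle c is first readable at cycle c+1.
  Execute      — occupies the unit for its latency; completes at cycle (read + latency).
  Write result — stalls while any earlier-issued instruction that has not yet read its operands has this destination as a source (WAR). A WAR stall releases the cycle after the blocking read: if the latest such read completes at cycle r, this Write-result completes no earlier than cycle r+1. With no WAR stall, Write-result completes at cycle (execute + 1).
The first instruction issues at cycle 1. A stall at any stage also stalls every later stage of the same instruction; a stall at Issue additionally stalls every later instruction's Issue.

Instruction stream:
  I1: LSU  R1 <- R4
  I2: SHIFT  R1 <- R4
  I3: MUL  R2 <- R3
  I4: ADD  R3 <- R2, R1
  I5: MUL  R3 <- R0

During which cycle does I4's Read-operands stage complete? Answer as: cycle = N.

I1: IS=1 RO=2 EX=3 WR=4
I2: IS=5 RO=6 EX=7 WR=8  [WAW R1: wait I1 write@4]
I3: IS=6 RO=7 EX=13 WR=14
I4: IS=7 RO=15 EX=17 WR=18  [RAW R2: wait I3 write@14]
I5: IS=19 RO=20 EX=26 WR=27  [WAW R3: wait I4 write@18]

cycle = 15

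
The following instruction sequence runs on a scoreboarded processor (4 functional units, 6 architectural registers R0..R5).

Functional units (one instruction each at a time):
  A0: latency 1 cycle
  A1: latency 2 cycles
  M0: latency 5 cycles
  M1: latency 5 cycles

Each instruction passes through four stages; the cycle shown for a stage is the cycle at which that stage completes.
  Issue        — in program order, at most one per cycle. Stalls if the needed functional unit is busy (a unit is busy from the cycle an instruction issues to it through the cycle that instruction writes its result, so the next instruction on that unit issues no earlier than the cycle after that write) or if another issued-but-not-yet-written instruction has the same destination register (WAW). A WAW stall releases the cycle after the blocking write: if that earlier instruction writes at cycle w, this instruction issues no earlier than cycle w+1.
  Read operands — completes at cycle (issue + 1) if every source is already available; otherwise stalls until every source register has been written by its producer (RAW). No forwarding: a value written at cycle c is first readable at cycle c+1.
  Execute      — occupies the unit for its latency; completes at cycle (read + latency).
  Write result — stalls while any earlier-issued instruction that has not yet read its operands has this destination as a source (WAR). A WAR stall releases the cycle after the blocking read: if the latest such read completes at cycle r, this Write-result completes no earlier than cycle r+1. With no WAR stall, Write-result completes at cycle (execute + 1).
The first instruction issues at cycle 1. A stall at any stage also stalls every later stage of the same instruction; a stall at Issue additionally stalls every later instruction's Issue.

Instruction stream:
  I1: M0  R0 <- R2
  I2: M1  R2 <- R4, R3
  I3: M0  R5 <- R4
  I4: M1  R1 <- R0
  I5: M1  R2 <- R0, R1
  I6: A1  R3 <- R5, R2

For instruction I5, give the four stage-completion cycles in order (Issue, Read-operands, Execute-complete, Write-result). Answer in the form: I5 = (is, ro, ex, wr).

  I1 | 1 | 2 | 7 | 8
  I2 | 2 | 3 | 8 | 9
  I3 | 9 | 10 | 15 | 16   struct: M0 busy until I1 writes@8
  I4 | 10 | 11 | 16 | 17
  I5 | 18 | 19 | 24 | 25   struct: M1 busy until I4 writes@17
  I6 | 19 | 26 | 28 | 29   RAW R2: wait I5 write@25

I5 = (18, 19, 24, 25)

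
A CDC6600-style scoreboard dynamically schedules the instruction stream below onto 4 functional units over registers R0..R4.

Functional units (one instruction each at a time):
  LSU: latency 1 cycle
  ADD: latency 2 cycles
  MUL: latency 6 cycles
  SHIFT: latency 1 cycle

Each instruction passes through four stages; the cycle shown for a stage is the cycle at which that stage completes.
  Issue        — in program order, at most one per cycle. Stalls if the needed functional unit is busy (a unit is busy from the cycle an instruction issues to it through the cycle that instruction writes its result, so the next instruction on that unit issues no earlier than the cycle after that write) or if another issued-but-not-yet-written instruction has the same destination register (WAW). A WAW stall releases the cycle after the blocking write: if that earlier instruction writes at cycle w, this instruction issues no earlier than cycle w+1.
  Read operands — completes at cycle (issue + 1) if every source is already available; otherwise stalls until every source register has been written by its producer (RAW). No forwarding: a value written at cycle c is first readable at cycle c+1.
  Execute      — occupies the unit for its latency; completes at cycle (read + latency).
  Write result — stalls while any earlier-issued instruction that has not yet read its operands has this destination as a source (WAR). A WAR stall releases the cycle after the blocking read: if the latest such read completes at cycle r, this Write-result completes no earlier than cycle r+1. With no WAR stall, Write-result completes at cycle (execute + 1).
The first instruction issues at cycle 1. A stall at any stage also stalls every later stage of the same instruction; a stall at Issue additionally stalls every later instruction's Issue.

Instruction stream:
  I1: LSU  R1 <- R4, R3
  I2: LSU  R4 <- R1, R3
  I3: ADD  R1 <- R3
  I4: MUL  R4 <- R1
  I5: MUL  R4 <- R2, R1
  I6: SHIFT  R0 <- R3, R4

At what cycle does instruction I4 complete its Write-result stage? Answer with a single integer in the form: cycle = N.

cycle = 18

c1: I1 dispatched to LSU
c2: I1 operands ready
c3: I1 complete
c4: R1←I1
c5: I2 dispatched to LSU
c6: I2 operands ready | I3 dispatched to ADD
c7: I2 complete | I3 operands ready
c8: R4←I2
c9: I3 complete | I4 dispatched to MUL
c10: R1←I3
c11: I4 operands ready
c17: I4 complete
c18: R4←I4
c19: I5 dispatched to MUL
c20: I5 operands ready | I6 dispatched to SHIFT
c26: I5 complete
c27: R4←I5
c28: I6 operands ready
c29: I6 complete
c30: R0←I6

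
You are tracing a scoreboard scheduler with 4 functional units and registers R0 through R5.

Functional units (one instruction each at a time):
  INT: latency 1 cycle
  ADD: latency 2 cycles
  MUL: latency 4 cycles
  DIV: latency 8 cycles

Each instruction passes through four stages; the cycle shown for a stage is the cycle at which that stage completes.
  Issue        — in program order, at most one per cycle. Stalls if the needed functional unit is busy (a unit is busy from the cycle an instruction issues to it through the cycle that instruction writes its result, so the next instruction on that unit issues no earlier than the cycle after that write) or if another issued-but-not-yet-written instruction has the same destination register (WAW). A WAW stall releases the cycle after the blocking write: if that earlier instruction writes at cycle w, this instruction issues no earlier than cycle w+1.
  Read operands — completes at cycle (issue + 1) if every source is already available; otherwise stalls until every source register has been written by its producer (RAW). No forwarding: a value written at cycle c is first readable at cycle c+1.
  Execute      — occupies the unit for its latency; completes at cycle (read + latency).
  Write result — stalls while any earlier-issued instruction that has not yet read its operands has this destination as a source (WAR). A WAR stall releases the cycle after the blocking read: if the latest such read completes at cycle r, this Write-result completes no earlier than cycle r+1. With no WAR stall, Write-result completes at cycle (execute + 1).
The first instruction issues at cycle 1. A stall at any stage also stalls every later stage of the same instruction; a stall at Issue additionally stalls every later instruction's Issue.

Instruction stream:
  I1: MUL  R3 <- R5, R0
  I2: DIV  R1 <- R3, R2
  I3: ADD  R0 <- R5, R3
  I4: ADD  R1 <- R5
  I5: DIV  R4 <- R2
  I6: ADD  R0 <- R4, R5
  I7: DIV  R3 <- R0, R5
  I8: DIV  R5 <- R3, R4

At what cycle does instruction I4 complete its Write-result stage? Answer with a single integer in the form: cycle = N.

cycle = 22

  I1 | 1 | 2 | 6 | 7
  I2 | 2 | 8 | 16 | 17   RAW R3: wait I1 write@7
  I3 | 3 | 8 | 10 | 11   RAW R3: wait I1 write@7
  I4 | 18 | 19 | 21 | 22   WAW R1: wait I2 write@17
  I5 | 19 | 20 | 28 | 29
  I6 | 23 | 30 | 32 | 33   struct: ADD busy until I4 writes@22 · RAW R4: wait I5 write@29
  I7 | 30 | 34 | 42 | 43   struct: DIV busy until I5 writes@29 · RAW R0: wait I6 write@33
  I8 | 44 | 45 | 53 | 54   struct: DIV busy until I7 writes@43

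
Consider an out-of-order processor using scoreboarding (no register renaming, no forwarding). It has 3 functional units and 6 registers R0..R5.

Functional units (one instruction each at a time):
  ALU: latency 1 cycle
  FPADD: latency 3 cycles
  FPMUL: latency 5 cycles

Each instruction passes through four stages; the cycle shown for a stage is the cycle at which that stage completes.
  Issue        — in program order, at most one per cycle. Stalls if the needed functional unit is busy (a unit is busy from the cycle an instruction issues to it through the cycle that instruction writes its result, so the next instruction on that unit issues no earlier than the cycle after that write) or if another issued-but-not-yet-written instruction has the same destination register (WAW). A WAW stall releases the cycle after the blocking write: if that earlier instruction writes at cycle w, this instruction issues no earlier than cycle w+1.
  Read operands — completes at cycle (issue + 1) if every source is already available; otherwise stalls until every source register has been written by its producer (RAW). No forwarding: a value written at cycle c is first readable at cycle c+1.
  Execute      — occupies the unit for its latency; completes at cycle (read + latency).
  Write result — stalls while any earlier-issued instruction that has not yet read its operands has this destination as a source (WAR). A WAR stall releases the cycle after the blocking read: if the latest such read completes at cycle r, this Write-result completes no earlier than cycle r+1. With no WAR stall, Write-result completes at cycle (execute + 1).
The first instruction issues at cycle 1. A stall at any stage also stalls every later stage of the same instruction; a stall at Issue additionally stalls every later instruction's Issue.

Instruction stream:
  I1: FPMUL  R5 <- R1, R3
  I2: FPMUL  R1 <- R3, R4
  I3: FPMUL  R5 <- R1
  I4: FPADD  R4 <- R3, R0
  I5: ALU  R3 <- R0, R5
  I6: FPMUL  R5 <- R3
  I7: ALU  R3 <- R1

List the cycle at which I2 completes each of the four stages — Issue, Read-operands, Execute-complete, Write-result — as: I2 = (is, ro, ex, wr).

I2 = (9, 10, 15, 16)

cycle 1: I1 issues→FPMUL
cycle 2: I1 reads
cycle 7: I1 exec-done
cycle 8: I1 writes R5
cycle 9: I2 issues→FPMUL
cycle 10: I2 reads
cycle 15: I2 exec-done
cycle 16: I2 writes R1
cycle 17: I3 issues→FPMUL
cycle 18: I3 reads, I4 issues→FPADD
cycle 19: I4 reads, I5 issues→ALU
cycle 22: I4 exec-done
cycle 23: I3 exec-done, I4 writes R4
cycle 24: I3 writes R5
cycle 25: I5 reads, I6 issues→FPMUL
cycle 26: I5 exec-done
cycle 27: I5 writes R3
cycle 28: I6 reads, I7 issues→ALU
cycle 29: I7 reads
cycle 30: I7 exec-done
cycle 31: I7 writes R3
cycle 33: I6 exec-done
cycle 34: I6 writes R5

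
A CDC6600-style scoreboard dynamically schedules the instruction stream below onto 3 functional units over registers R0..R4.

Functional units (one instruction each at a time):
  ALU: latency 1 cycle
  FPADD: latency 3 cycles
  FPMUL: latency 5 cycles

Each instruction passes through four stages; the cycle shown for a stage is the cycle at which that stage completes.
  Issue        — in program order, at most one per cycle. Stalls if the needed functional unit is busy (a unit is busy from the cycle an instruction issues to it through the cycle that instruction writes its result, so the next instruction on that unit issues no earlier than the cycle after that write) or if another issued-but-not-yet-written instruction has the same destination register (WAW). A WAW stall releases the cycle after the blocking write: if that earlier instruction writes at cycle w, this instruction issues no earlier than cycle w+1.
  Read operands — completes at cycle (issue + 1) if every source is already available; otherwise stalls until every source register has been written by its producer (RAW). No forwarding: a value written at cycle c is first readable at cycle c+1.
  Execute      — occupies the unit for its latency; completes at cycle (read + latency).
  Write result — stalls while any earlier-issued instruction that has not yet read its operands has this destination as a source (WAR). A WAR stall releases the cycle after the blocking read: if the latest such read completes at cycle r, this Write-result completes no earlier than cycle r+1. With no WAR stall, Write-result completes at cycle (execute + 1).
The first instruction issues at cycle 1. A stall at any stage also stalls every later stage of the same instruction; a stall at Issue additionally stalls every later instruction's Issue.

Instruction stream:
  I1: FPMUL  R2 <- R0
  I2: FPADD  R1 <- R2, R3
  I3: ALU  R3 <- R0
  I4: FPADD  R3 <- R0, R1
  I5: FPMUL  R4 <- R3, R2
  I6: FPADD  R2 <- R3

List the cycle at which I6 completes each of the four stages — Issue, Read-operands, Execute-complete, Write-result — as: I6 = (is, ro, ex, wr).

[I1] 1/2/7/8
[I2] 2/9/12/13  (RAW R2: wait I1 write@8)
[I3] 3/4/5/10  (WAR R3: wait I2 read@9)
[I4] 14/15/18/19  (struct: FPADD busy until I2 writes@13)
[I5] 15/20/25/26  (RAW R3: wait I4 write@19)
[I6] 20/21/24/25  (struct: FPADD busy until I4 writes@19)

I6 = (20, 21, 24, 25)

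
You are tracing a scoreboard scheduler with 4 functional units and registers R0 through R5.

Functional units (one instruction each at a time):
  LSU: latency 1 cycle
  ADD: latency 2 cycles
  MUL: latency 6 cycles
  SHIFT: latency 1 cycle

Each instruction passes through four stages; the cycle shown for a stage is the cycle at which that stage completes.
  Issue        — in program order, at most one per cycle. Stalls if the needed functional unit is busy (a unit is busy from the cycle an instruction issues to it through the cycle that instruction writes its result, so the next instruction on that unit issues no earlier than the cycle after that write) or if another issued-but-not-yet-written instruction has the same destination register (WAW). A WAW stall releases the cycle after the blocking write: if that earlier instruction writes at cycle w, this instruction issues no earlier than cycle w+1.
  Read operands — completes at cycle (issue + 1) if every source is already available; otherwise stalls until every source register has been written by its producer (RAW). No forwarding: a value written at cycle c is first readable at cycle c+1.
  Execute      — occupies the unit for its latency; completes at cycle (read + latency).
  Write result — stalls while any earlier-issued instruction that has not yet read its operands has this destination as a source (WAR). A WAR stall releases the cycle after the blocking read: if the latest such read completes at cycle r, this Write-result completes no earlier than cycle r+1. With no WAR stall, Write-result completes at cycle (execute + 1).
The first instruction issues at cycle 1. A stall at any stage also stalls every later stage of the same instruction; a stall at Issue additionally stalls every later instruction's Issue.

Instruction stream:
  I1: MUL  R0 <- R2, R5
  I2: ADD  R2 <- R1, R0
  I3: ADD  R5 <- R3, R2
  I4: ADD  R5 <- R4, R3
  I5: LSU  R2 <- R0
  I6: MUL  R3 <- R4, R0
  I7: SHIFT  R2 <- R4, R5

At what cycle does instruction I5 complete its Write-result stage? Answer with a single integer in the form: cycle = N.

[1] I1 issues→MUL
[2] I1 reads; I2 issues→ADD
[8] I1 exec-done
[9] I1 writes R0
[10] I2 reads
[12] I2 exec-done
[13] I2 writes R2
[14] I3 issues→ADD
[15] I3 reads
[17] I3 exec-done
[18] I3 writes R5
[19] I4 issues→ADD
[20] I4 reads; I5 issues→LSU
[21] I5 reads; I6 issues→MUL
[22] I4 exec-done; I5 exec-done; I6 reads
[23] I4 writes R5; I5 writes R2
[24] I7 issues→SHIFT
[25] I7 reads
[26] I7 exec-done
[27] I7 writes R2
[28] I6 exec-done
[29] I6 writes R3

cycle = 23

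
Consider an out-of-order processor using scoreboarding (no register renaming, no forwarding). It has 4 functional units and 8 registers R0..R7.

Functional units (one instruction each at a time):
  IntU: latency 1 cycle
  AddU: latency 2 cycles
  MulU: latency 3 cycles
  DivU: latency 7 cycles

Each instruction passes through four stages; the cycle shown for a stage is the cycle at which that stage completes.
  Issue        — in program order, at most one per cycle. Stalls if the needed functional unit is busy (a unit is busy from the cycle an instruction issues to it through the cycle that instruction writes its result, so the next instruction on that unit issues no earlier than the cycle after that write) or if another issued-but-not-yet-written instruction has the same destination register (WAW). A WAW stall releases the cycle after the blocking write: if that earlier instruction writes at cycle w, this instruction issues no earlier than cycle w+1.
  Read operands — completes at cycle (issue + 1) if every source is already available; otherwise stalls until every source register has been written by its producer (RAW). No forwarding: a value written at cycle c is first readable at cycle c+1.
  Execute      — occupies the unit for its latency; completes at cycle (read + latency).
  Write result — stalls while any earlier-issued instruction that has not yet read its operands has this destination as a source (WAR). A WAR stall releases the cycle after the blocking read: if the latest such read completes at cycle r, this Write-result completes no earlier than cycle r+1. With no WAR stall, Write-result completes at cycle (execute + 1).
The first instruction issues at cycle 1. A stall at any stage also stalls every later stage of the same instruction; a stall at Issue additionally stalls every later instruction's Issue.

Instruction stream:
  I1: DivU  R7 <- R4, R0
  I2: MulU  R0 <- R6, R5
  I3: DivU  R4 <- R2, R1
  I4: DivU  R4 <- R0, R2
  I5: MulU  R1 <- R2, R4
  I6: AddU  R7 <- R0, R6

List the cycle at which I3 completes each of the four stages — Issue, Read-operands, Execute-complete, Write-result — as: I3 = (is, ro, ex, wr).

I3 = (11, 12, 19, 20)

t=1  issue I1 (DivU)
t=2  I1 read-ops · issue I2 (MulU)
t=3  I2 read-ops
t=6  I2 finished on MulU
t=7  I2→R0
t=9  I1 finished on DivU
t=10  I1→R7
t=11  issue I3 (DivU)
t=12  I3 read-ops
t=19  I3 finished on DivU
t=20  I3→R4
t=21  issue I4 (DivU)
t=22  I4 read-ops · issue I5 (MulU)
t=23  issue I6 (AddU)
t=24  I6 read-ops
t=26  I6 finished on AddU
t=27  I6→R7
t=29  I4 finished on DivU
t=30  I4→R4
t=31  I5 read-ops
t=34  I5 finished on MulU
t=35  I5→R1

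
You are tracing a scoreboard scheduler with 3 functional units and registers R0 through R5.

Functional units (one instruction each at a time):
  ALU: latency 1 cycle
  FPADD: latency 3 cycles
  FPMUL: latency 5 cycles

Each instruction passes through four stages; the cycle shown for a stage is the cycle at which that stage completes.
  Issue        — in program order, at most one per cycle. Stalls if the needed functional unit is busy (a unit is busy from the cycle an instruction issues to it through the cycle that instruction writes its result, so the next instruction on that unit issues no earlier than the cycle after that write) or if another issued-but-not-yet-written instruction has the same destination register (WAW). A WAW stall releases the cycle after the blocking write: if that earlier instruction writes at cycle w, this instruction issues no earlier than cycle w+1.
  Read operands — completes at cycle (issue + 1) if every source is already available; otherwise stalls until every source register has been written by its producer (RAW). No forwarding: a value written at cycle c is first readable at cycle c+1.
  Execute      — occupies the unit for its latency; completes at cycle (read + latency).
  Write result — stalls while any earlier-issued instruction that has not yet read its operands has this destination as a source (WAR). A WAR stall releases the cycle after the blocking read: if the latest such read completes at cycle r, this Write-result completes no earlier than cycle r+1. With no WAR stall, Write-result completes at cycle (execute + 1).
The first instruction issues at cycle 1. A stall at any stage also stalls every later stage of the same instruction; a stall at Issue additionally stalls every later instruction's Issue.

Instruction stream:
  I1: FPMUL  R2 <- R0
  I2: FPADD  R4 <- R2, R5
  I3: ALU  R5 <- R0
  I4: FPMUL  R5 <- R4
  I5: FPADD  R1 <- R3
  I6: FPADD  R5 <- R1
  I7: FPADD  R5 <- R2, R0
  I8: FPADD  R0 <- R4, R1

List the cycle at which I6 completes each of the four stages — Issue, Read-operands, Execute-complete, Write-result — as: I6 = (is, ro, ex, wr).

I6 = (21, 22, 25, 26)

1) issue 1, read 2, done 7, write 8
2) issue 2, read 9, done 12, write 13  <RAW R2: wait I1 write@8>
3) issue 3, read 4, done 5, write 10  <WAR R5: wait I2 read@9>
4) issue 11, read 14, done 19, write 20  <WAW R5: wait I3 write@10 / RAW R4: wait I2 write@13>
5) issue 14, read 15, done 18, write 19  <struct: FPADD busy until I2 writes@13>
6) issue 21, read 22, done 25, write 26  <WAW R5: wait I4 write@20>
7) issue 27, read 28, done 31, write 32  <struct: FPADD busy until I6 writes@26>
8) issue 33, read 34, done 37, write 38  <struct: FPADD busy until I7 writes@32>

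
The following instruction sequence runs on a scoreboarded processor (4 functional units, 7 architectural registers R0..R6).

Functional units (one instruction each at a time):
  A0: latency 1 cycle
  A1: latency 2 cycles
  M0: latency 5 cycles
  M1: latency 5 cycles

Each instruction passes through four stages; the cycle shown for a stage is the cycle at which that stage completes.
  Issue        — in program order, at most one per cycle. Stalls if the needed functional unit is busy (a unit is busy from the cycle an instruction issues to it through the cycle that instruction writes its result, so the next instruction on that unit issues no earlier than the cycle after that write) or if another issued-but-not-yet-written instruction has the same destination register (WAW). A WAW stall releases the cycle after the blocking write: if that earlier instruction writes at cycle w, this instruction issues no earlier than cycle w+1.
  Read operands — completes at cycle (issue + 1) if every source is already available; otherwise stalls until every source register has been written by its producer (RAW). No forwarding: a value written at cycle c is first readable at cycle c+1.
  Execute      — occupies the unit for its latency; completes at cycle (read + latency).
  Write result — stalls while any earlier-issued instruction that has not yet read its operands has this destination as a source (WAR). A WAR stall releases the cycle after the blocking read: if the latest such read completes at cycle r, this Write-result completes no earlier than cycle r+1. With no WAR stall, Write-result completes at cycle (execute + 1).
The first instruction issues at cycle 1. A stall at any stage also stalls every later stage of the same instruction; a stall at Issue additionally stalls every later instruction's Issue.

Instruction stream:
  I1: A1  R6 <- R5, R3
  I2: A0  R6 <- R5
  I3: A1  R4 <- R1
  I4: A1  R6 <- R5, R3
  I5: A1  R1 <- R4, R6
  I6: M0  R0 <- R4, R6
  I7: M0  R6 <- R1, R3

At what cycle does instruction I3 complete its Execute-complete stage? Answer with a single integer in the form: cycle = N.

cycle = 10

cycle 1: I1 dispatched to A1
cycle 2: I1 operands ready
cycle 4: I1 complete
cycle 5: R6←I1
cycle 6: I2 dispatched to A0
cycle 7: I2 operands ready; I3 dispatched to A1
cycle 8: I2 complete; I3 operands ready
cycle 9: R6←I2
cycle 10: I3 complete
cycle 11: R4←I3
cycle 12: I4 dispatched to A1
cycle 13: I4 operands ready
cycle 15: I4 complete
cycle 16: R6←I4
cycle 17: I5 dispatched to A1
cycle 18: I5 operands ready; I6 dispatched to M0
cycle 19: I6 operands ready
cycle 20: I5 complete
cycle 21: R1←I5
cycle 24: I6 complete
cycle 25: R0←I6
cycle 26: I7 dispatched to M0
cycle 27: I7 operands ready
cycle 32: I7 complete
cycle 33: R6←I7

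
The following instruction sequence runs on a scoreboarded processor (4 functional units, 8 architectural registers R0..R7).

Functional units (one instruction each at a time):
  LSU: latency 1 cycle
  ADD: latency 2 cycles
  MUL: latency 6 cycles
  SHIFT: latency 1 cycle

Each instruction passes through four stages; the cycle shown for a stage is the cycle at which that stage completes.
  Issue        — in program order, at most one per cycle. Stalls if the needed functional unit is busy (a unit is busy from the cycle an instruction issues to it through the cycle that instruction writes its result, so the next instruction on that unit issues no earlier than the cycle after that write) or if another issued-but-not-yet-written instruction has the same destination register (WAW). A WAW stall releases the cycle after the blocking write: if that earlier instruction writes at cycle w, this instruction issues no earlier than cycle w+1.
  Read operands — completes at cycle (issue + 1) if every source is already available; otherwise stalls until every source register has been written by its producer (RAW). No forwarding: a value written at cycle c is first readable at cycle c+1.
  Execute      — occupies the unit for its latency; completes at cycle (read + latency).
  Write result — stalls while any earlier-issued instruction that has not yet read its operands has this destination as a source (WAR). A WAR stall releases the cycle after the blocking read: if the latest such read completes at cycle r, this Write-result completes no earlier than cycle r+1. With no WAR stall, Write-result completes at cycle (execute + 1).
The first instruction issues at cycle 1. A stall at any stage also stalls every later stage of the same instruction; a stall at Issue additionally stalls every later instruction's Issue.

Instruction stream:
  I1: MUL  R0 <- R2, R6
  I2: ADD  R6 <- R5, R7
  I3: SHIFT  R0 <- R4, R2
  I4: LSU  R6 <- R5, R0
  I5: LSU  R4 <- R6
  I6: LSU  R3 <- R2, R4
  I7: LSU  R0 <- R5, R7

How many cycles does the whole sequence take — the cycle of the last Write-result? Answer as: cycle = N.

cycle = 28

[I1] 1/2/8/9
[I2] 2/3/5/6
[I3] 10/11/12/13  (WAW R0: wait I1 write@9)
[I4] 11/14/15/16  (RAW R0: wait I3 write@13)
[I5] 17/18/19/20  (struct: LSU busy until I4 writes@16)
[I6] 21/22/23/24  (struct: LSU busy until I5 writes@20)
[I7] 25/26/27/28  (struct: LSU busy until I6 writes@24)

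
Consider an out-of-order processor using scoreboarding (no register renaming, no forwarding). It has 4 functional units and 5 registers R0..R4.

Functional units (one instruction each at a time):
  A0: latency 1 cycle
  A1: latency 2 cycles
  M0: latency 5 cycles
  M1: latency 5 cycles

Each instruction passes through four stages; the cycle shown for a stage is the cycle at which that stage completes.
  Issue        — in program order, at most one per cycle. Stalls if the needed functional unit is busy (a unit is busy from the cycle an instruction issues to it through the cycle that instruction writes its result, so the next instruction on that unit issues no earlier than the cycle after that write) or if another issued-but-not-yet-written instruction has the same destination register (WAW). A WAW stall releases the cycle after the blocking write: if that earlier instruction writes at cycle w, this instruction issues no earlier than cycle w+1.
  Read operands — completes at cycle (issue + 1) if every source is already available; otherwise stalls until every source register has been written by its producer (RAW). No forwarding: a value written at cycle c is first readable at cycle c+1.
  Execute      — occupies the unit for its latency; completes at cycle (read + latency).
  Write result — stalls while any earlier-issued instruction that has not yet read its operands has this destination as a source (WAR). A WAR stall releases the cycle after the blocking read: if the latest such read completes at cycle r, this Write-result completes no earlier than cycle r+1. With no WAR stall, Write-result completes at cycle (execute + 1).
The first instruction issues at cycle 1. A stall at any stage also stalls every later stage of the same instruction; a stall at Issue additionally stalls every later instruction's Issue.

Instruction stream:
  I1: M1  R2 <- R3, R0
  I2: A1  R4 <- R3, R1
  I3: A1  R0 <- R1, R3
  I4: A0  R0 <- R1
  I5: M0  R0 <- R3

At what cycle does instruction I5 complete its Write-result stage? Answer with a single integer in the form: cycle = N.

cycle = 23

[1] issue I1 (M1)
[2] I1 read-ops, issue I2 (A1)
[3] I2 read-ops
[5] I2 finished on A1
[6] I2→R4
[7] I1 finished on M1, issue I3 (A1)
[8] I1→R2, I3 read-ops
[10] I3 finished on A1
[11] I3→R0
[12] issue I4 (A0)
[13] I4 read-ops
[14] I4 finished on A0
[15] I4→R0
[16] issue I5 (M0)
[17] I5 read-ops
[22] I5 finished on M0
[23] I5→R0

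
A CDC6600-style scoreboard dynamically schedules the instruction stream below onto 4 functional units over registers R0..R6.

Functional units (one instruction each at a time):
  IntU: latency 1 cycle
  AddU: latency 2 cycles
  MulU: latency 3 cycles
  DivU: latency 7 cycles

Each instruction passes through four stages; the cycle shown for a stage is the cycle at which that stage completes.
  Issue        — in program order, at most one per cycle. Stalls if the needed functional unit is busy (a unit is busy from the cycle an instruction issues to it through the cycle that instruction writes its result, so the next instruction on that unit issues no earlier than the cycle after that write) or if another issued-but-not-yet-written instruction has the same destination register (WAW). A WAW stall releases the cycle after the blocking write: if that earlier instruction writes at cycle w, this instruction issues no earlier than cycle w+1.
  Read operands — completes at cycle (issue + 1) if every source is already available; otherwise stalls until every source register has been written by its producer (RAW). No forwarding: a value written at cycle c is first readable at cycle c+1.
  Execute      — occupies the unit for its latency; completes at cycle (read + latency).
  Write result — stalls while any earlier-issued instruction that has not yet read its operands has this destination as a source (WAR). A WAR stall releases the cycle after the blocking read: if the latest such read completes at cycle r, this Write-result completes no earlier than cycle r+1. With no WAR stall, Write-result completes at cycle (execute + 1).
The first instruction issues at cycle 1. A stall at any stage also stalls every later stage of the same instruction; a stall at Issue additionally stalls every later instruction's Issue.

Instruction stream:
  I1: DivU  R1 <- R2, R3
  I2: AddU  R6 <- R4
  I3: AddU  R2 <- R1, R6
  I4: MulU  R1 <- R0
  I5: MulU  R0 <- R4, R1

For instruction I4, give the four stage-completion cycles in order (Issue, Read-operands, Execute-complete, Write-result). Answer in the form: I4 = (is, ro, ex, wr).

I1  is:1  ro:2  ex:9  wr:10
I2  is:2  ro:3  ex:5  wr:6
I3  is:7  ro:11  ex:13  wr:14  — struct: AddU busy until I2 writes@6, RAW R1: wait I1 write@10
I4  is:11  ro:12  ex:15  wr:16  — WAW R1: wait I1 write@10
I5  is:17  ro:18  ex:21  wr:22  — struct: MulU busy until I4 writes@16

I4 = (11, 12, 15, 16)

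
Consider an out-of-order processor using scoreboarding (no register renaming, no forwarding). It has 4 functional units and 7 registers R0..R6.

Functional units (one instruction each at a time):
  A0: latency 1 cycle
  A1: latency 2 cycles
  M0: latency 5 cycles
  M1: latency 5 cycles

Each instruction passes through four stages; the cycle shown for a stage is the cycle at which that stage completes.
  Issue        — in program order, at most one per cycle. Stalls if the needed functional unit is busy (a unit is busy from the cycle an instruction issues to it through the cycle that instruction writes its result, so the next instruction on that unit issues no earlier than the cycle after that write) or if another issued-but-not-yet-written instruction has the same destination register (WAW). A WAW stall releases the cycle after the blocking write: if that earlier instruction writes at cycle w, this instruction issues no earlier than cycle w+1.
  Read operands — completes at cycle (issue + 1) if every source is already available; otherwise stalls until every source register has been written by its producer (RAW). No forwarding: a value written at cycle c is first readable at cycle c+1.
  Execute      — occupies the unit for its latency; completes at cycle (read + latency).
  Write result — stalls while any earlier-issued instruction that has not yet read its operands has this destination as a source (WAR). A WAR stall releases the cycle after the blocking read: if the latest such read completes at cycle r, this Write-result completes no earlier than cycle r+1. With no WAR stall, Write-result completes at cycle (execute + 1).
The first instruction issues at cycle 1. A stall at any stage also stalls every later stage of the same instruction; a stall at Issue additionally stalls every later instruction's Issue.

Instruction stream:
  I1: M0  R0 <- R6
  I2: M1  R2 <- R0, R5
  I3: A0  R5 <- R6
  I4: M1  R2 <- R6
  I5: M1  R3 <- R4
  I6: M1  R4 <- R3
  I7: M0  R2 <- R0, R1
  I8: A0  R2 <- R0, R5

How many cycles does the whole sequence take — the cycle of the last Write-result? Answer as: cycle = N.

  I1 | 1 | 2 | 7 | 8
  I2 | 2 | 9 | 14 | 15   RAW R0: wait I1 write@8
  I3 | 3 | 4 | 5 | 10   WAR R5: wait I2 read@9
  I4 | 16 | 17 | 22 | 23   struct: M1 busy until I2 writes@15
  I5 | 24 | 25 | 30 | 31   struct: M1 busy until I4 writes@23
  I6 | 32 | 33 | 38 | 39   struct: M1 busy until I5 writes@31
  I7 | 33 | 34 | 39 | 40
  I8 | 41 | 42 | 43 | 44   WAW R2: wait I7 write@40

cycle = 44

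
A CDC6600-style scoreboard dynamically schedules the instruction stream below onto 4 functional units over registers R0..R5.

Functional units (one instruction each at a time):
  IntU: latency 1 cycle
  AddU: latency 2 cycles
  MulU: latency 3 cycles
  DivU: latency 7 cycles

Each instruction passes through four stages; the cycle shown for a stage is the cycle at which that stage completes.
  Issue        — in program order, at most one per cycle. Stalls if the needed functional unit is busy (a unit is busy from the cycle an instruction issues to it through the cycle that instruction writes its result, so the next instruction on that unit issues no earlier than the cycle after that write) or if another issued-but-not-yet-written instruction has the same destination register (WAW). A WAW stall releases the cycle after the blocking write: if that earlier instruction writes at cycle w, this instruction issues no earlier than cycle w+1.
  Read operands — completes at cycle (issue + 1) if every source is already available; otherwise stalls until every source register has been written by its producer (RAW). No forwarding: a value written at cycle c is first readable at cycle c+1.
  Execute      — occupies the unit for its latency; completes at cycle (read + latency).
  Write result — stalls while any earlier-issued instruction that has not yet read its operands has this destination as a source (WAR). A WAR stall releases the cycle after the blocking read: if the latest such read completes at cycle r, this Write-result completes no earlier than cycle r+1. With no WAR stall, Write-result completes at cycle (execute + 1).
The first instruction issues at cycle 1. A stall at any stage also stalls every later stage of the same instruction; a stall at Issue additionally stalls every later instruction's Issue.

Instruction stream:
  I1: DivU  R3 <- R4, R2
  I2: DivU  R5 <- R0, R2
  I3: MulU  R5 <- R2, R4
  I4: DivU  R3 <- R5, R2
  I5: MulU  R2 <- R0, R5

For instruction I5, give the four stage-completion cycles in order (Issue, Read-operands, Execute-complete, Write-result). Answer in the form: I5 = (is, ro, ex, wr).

I5 = (27, 28, 31, 32)

  I1 | 1 | 2 | 9 | 10
  I2 | 11 | 12 | 19 | 20   struct: DivU busy until I1 writes@10
  I3 | 21 | 22 | 25 | 26   WAW R5: wait I2 write@20
  I4 | 22 | 27 | 34 | 35   RAW R5: wait I3 write@26
  I5 | 27 | 28 | 31 | 32   struct: MulU busy until I3 writes@26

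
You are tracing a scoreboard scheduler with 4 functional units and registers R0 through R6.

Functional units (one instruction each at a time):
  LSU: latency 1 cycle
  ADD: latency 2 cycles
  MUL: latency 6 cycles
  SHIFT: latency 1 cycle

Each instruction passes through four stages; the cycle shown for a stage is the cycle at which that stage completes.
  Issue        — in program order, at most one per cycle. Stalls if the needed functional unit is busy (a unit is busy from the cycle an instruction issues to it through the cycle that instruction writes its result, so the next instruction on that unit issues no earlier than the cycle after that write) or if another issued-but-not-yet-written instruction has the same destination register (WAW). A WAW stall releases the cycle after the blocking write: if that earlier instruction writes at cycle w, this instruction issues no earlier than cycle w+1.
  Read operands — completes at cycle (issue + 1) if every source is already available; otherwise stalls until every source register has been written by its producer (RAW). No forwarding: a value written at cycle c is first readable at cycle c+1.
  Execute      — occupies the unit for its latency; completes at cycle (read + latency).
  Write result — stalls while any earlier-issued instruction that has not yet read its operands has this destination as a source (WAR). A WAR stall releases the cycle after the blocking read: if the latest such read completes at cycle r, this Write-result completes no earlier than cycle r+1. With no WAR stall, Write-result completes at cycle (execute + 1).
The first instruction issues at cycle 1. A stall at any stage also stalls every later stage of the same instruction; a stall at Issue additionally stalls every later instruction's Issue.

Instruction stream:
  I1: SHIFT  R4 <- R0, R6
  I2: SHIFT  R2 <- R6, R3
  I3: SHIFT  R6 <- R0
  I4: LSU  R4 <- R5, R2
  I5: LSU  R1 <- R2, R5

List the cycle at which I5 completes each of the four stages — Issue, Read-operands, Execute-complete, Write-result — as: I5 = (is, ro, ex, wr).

I5 = (14, 15, 16, 17)

cycle 1: issue I1 (SHIFT)
cycle 2: I1 read-ops
cycle 3: I1 finished on SHIFT
cycle 4: I1→R4
cycle 5: issue I2 (SHIFT)
cycle 6: I2 read-ops
cycle 7: I2 finished on SHIFT
cycle 8: I2→R2
cycle 9: issue I3 (SHIFT)
cycle 10: I3 read-ops · issue I4 (LSU)
cycle 11: I3 finished on SHIFT · I4 read-ops
cycle 12: I3→R6 · I4 finished on LSU
cycle 13: I4→R4
cycle 14: issue I5 (LSU)
cycle 15: I5 read-ops
cycle 16: I5 finished on LSU
cycle 17: I5→R1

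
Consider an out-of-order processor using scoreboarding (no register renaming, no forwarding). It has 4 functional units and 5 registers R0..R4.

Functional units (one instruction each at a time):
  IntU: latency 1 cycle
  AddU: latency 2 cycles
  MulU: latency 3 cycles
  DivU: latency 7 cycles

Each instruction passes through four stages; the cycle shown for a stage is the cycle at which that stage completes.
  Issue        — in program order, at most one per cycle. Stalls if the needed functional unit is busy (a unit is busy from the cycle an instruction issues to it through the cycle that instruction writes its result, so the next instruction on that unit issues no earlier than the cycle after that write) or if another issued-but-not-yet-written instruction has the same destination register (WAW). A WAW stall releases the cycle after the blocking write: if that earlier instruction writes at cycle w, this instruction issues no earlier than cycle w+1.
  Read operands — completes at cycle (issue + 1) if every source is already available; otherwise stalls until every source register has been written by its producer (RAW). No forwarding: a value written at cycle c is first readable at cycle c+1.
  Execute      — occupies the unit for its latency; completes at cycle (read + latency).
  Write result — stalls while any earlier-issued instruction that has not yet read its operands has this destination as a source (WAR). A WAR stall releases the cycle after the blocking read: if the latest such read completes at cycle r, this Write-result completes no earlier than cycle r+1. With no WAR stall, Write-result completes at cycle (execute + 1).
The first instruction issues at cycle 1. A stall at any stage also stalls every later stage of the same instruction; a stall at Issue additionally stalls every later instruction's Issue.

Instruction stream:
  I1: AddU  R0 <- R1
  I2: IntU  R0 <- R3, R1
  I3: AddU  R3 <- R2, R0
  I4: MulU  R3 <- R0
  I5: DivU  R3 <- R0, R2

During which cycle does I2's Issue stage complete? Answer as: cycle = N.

I1: IS=1 RO=2 EX=4 WR=5
I2: IS=6 RO=7 EX=8 WR=9  [WAW R0: wait I1 write@5]
I3: IS=7 RO=10 EX=12 WR=13  [RAW R0: wait I2 write@9]
I4: IS=14 RO=15 EX=18 WR=19  [WAW R3: wait I3 write@13]
I5: IS=20 RO=21 EX=28 WR=29  [WAW R3: wait I4 write@19]

cycle = 6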